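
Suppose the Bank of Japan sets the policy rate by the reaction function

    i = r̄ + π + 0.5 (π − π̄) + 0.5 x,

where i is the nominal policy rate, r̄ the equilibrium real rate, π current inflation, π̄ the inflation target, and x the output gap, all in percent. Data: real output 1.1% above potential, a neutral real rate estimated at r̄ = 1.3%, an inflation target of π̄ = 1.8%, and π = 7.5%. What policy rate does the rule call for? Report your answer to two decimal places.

Output 1.1% above potential → x = 1.1.
i = 1.3 + 7.5 + 0.5 × (7.5 − 1.8) + 0.5 × 1.1
   = 1.3 + 7.5 + 2.85 + 0.55 = 12.20

12.20%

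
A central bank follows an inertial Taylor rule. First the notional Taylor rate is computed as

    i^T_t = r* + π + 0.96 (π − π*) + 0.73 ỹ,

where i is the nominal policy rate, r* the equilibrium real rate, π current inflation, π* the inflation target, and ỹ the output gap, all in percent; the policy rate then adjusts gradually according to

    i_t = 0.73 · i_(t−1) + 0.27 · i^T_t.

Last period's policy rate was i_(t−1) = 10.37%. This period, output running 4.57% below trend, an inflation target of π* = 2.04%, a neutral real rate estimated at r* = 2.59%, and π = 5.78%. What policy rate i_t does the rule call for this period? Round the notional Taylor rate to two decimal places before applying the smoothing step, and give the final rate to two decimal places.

9.90%

Output 4.57% below potential → ỹ = -4.57.
i^T_t = 2.59 + 5.78 + 0.96 × (5.78 − 2.04) + 0.73 × (-4.57)
   = 2.59 + 5.78 + 3.5904 − 3.3361 = 8.62
i_t = 0.73 × 10.37 + 0.27 × 8.62 = 7.5701 + 2.3274 = 9.90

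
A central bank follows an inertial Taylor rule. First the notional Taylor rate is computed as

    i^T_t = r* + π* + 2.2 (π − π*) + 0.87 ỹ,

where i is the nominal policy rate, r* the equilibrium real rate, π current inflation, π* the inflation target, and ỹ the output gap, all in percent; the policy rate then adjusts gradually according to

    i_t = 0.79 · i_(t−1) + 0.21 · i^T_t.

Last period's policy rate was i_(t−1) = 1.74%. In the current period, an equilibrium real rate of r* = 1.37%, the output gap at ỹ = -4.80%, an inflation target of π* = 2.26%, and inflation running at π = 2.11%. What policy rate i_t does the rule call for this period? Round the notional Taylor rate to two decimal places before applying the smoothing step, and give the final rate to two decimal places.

i^T_t = 1.37 + 2.26 + 2.2 × (2.11 − 2.26) + 0.87 × (-4.80)
   = 1.37 + 2.26 − 0.33 − 4.176 = -0.88
i_t = 0.79 × 1.74 + 0.21 × (-0.88) = 1.3746 − 0.1848 = 1.19

1.19%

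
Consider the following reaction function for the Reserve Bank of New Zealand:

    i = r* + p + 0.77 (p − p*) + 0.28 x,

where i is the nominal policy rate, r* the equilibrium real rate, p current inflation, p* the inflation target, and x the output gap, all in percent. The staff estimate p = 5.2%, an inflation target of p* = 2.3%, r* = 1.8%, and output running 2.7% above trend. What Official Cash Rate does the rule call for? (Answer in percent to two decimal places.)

Output 2.7% above potential → x = 2.7.
i = 1.8 + 5.2 + 0.77 × (5.2 − 2.3) + 0.28 × 2.7
   = 1.8 + 5.2 + 2.233 + 0.756 = 9.99

9.99%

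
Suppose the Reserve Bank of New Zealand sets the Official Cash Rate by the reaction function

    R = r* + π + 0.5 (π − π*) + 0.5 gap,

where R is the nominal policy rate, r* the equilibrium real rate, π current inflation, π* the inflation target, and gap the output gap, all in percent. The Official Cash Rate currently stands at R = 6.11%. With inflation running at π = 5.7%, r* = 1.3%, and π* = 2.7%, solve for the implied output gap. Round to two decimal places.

-4.78%

0.5 gap = 6.11 − 1.3 − 5.7 − 0.5 × (5.7 − 2.7) = -2.39
gap = -2.39 / 0.5 = -4.78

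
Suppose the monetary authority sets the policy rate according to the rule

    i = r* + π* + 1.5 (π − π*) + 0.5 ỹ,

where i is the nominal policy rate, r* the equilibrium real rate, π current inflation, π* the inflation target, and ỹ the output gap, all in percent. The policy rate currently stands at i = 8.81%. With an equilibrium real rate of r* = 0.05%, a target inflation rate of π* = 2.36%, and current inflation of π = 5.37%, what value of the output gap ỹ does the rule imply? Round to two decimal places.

3.77%

0.5 ỹ = 8.81 − 0.05 − 2.36 − 1.5 × (5.37 − 2.36) = 1.885
ỹ = 1.885 / 0.5 = 3.77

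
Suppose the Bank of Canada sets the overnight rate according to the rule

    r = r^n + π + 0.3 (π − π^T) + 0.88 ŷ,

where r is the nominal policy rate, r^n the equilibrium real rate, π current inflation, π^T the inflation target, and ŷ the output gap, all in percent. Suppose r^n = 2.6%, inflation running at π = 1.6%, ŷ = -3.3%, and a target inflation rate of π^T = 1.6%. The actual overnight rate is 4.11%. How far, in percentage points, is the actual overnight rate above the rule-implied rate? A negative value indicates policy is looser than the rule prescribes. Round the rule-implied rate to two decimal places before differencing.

r = 2.6 + 1.6 + 0.3 × (1.6 − 1.6) + 0.88 × (-3.3)
   = 2.6 + 1.6 + 0 − 2.904 = 1.30
Deviation = 4.11 − 1.30 = 2.81 pp.

2.81 pp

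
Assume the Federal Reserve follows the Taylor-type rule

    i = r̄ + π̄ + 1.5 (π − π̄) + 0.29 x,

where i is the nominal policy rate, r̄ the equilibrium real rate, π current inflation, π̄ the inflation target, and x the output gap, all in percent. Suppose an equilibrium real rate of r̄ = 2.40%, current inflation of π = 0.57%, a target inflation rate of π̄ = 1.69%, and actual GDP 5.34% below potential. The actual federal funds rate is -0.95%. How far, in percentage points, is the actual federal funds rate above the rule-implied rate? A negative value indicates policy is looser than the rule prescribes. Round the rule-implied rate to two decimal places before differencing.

-1.81 pp

Output 5.34% below potential → x = -5.34.
i = 2.40 + 1.69 + 1.5 × (0.57 − 1.69) + 0.29 × (-5.34)
   = 2.40 + 1.69 − 1.68 − 1.5486 = 0.86
Deviation = -0.95 − 0.86 = -1.81 pp.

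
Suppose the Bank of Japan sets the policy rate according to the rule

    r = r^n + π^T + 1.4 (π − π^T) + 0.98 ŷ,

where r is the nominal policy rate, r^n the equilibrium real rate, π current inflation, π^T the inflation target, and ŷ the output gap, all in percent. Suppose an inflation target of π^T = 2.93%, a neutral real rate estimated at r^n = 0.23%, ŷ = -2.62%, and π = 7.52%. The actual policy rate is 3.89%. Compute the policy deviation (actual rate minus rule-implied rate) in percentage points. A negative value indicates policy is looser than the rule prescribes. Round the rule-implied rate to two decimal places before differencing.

r = 0.23 + 2.93 + 1.4 × (7.52 − 2.93) + 0.98 × (-2.62)
   = 0.23 + 2.93 + 6.426 − 2.5676 = 7.02
Deviation = 3.89 − 7.02 = -3.13 pp.

-3.13 pp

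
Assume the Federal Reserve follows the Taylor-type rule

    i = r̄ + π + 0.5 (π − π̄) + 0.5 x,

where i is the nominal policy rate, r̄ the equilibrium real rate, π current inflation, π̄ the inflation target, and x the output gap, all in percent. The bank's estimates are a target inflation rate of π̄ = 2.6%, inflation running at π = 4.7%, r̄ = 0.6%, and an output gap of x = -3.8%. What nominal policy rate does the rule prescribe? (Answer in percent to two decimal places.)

i = 0.6 + 4.7 + 0.5 × (4.7 − 2.6) + 0.5 × (-3.8)
   = 0.6 + 4.7 + 1.05 − 1.9 = 4.45

4.45%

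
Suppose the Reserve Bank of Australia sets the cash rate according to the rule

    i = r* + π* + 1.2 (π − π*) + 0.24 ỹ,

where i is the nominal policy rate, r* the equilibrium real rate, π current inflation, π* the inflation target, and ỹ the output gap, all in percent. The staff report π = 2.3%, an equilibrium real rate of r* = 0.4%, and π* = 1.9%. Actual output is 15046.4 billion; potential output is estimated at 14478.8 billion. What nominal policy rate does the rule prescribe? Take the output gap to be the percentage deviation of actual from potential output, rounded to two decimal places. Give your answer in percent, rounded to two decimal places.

3.72%

Output gap = 100 × (15046.4 − 14478.8) / 14478.8 = 3.92%.
i = 0.40 + 1.90 + 1.2 × (2.30 − 1.90) + 0.24 × 3.92
   = 0.40 + 1.9 + 0.48 + 0.9408 = 3.72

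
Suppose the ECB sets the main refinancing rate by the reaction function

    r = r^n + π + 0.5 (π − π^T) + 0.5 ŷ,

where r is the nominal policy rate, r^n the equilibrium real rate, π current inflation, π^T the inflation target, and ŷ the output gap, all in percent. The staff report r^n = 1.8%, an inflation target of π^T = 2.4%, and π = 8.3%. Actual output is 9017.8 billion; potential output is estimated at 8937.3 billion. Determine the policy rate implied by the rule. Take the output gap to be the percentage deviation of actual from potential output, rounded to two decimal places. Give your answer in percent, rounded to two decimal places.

13.50%

Output gap = 100 × (9017.8 − 8937.3) / 8937.3 = 0.90%.
r = 1.80 + 8.30 + 0.5 × (8.30 − 2.40) + 0.5 × 0.90
   = 1.80 + 8.3 + 2.95 + 0.45 = 13.50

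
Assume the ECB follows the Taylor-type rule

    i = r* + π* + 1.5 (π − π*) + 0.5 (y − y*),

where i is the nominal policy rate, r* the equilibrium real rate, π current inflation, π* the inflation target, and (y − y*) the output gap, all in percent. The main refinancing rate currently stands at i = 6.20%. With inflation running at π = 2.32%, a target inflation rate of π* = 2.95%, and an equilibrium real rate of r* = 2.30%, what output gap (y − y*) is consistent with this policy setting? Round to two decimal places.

0.5 (y − y*) = 6.20 − 2.30 − 2.95 − 1.5 × (2.32 − 2.95) = 1.895
(y − y*) = 1.895 / 0.5 = 3.79

3.79%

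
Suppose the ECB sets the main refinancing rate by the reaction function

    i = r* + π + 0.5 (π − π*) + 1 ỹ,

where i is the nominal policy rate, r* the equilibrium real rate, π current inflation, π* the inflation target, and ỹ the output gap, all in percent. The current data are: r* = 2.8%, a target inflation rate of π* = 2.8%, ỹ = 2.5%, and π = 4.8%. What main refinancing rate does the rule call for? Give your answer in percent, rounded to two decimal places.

11.10%

i = 2.8 + 4.8 + 0.5 × (4.8 − 2.8) + 1 × 2.5
   = 2.8 + 4.8 + 1 + 2.5 = 11.10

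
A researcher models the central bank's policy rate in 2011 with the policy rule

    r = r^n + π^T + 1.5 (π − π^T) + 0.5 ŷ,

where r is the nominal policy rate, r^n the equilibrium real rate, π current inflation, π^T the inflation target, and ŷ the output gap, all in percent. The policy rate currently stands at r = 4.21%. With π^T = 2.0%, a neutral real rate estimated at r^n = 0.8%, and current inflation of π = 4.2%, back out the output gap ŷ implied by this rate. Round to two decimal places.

-3.78%

0.5 ŷ = 4.21 − 0.8 − 2.0 − 1.5 × (4.2 − 2.0) = -1.89
ŷ = -1.89 / 0.5 = -3.78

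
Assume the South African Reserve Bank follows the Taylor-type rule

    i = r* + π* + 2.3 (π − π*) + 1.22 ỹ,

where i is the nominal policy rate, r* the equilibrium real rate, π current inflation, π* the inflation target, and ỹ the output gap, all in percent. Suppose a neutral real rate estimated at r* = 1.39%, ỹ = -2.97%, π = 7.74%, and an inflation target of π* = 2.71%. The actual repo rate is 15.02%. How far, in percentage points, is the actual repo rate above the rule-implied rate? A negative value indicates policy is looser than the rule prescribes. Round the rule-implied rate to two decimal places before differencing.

2.97 pp

i = 1.39 + 2.71 + 2.3 × (7.74 − 2.71) + 1.22 × (-2.97)
   = 1.39 + 2.71 + 11.569 − 3.6234 = 12.05
Deviation = 15.02 − 12.05 = 2.97 pp.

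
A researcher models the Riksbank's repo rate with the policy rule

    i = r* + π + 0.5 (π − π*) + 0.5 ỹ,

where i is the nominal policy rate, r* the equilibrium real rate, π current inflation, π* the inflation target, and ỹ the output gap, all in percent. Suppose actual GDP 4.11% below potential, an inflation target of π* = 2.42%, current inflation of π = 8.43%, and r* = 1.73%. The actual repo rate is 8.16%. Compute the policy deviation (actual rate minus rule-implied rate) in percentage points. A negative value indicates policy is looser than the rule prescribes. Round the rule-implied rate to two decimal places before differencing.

Output 4.11% below potential → ỹ = -4.11.
i = 1.73 + 8.43 + 0.5 × (8.43 − 2.42) + 0.5 × (-4.11)
   = 1.73 + 8.43 + 3.005 − 2.055 = 11.11
Deviation = 8.16 − 11.11 = -2.95 pp.

-2.95 pp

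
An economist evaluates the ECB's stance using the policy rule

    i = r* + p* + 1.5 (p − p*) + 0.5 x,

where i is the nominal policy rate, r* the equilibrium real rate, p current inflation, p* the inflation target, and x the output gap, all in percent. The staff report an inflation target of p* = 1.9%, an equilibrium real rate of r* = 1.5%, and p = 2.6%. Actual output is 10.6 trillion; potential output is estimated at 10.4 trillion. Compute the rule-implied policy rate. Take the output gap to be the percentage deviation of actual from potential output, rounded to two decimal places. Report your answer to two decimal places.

5.41%

Output gap = 100 × (10.6 − 10.4) / 10.4 = 1.92%.
i = 1.50 + 1.90 + 1.5 × (2.60 − 1.90) + 0.5 × 1.92
   = 1.50 + 1.9 + 1.05 + 0.96 = 5.41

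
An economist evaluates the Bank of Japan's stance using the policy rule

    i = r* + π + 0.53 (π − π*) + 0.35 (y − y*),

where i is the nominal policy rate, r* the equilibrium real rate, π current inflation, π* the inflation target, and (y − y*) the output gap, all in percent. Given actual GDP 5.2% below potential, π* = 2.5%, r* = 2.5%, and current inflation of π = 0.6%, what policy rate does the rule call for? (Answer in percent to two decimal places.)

0.27%

Output 5.2% below potential → (y − y*) = -5.2.
i = 2.5 + 0.6 + 0.53 × (0.6 − 2.5) + 0.35 × (-5.2)
   = 2.5 + 0.6 − 1.007 − 1.82 = 0.27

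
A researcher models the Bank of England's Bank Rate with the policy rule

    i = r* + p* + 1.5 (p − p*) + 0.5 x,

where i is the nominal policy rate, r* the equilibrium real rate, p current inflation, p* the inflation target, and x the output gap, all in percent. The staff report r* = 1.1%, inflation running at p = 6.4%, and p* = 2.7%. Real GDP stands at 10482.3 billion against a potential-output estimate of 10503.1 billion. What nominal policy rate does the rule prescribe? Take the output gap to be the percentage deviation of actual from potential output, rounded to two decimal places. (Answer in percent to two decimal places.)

9.25%

Output gap = 100 × (10482.3 − 10503.1) / 10503.1 = -0.20%.
i = 1.10 + 2.70 + 1.5 × (6.40 − 2.70) + 0.5 × (-0.20)
   = 1.10 + 2.7 + 5.55 − 0.1 = 9.25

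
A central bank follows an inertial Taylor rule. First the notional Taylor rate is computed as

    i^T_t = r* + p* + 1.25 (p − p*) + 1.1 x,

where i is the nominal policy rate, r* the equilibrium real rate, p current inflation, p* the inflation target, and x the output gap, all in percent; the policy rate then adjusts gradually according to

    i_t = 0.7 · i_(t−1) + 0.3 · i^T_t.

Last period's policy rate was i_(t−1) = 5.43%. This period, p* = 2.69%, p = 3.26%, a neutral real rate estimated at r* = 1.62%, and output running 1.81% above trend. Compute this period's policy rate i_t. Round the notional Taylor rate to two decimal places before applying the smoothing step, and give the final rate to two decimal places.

5.90%

Output 1.81% above potential → x = 1.81.
i^T_t = 1.62 + 2.69 + 1.25 × (3.26 − 2.69) + 1.1 × 1.81
   = 1.62 + 2.69 + 0.7125 + 1.991 = 7.01
i_t = 0.7 × 5.43 + 0.3 × 7.01 = 3.801 + 2.103 = 5.90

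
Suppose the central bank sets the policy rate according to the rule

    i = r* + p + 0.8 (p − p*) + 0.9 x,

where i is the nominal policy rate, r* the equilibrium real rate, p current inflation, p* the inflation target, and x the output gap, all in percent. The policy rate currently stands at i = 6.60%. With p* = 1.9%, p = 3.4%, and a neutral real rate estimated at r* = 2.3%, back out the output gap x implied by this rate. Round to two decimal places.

-0.33%

0.9 x = 6.60 − 2.3 − 3.4 − 0.8 × (3.4 − 1.9) = -0.3
x = -0.3 / 0.9 = -0.33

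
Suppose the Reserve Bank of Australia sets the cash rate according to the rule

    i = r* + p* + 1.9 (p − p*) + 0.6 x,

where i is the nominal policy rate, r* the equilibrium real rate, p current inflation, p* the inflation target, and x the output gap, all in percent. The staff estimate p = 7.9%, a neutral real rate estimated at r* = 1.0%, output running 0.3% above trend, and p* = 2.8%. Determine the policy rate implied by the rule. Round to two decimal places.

Output 0.3% above potential → x = 0.3.
i = 1.0 + 2.8 + 1.9 × (7.9 − 2.8) + 0.6 × 0.3
   = 1.0 + 2.8 + 9.69 + 0.18 = 13.67

13.67%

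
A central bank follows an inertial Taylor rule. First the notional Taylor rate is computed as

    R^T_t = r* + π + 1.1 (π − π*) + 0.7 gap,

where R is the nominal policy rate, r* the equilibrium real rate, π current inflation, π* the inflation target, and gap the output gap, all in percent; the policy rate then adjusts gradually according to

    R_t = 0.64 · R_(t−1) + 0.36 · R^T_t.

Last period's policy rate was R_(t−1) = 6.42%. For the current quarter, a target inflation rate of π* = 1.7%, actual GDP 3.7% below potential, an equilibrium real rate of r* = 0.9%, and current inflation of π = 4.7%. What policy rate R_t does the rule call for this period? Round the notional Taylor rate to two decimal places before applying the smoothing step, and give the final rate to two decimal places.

6.38%

Output 3.7% below potential → gap = -3.7.
R^T_t = 0.9 + 4.7 + 1.1 × (4.7 − 1.7) + 0.7 × (-3.7)
   = 0.9 + 4.7 + 3.3 − 2.59 = 6.31
R_t = 0.64 × 6.42 + 0.36 × 6.31 = 4.1088 + 2.2716 = 6.38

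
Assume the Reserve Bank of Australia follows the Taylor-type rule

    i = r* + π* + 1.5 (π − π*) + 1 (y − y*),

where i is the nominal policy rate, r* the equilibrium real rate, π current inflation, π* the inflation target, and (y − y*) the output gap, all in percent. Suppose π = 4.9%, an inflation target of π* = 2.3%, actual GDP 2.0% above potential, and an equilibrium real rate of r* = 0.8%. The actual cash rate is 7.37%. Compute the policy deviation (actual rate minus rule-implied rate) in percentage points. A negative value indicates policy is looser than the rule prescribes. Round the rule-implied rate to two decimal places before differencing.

Output 2.0% above potential → (y − y*) = 2.0.
i = 0.8 + 2.3 + 1.5 × (4.9 − 2.3) + 1 × 2.0
   = 0.8 + 2.3 + 3.9 + 2 = 9.00
Deviation = 7.37 − 9.00 = -1.63 pp.

-1.63 pp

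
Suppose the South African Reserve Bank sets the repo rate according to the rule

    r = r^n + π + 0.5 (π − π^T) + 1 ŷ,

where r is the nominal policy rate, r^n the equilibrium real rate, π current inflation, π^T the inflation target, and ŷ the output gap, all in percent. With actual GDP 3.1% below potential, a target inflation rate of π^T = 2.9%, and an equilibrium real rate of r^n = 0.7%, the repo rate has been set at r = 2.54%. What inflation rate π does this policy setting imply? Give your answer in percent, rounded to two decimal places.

4.26%

Output 3.1% below potential → ŷ = -3.1.
Collecting π: r = r^n + (1 + 0.5) π − 0.5 π^T + 1 ŷ
1.5 π = 2.54 − 0.7 + 0.5 × 2.9 − 1 × (-3.1) = 6.39
π = 6.39 / 1.5 = 4.26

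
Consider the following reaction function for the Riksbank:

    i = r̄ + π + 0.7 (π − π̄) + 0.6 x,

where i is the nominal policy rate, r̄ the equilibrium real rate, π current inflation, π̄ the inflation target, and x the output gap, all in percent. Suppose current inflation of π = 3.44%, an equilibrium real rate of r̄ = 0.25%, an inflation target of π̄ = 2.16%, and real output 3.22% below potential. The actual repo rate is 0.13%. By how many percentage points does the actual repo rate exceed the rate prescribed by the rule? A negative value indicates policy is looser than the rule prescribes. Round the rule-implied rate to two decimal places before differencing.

Output 3.22% below potential → x = -3.22.
i = 0.25 + 3.44 + 0.7 × (3.44 − 2.16) + 0.6 × (-3.22)
   = 0.25 + 3.44 + 0.896 − 1.932 = 2.65
Deviation = 0.13 − 2.65 = -2.52 pp.

-2.52 pp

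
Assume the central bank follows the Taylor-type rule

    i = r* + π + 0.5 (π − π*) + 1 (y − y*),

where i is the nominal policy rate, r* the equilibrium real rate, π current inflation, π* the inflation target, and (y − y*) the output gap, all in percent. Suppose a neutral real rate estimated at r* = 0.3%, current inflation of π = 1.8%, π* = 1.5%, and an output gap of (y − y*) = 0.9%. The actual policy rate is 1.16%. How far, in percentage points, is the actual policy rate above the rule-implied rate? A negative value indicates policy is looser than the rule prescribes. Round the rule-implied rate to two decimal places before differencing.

i = 0.3 + 1.8 + 0.5 × (1.8 − 1.5) + 1 × 0.9
   = 0.3 + 1.8 + 0.15 + 0.9 = 3.15
Deviation = 1.16 − 3.15 = -1.99 pp.

-1.99 pp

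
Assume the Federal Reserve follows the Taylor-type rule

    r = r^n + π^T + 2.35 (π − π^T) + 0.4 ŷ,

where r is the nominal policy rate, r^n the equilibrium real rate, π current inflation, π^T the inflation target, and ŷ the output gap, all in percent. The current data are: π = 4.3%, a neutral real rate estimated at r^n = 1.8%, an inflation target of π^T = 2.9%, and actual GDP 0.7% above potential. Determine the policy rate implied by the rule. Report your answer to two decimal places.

8.27%

Output 0.7% above potential → ŷ = 0.7.
r = 1.8 + 2.9 + 2.35 × (4.3 − 2.9) + 0.4 × 0.7
   = 1.8 + 2.9 + 3.29 + 0.28 = 8.27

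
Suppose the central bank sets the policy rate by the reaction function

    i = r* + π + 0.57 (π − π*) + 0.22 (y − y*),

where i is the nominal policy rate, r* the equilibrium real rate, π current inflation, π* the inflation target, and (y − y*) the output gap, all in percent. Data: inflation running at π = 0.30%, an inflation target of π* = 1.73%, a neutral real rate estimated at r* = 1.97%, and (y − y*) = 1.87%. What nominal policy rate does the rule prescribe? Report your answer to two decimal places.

i = 1.97 + 0.30 + 0.57 × (0.30 − 1.73) + 0.22 × 1.87
   = 1.97 + 0.3 − 0.8151 + 0.4114 = 1.87

1.87%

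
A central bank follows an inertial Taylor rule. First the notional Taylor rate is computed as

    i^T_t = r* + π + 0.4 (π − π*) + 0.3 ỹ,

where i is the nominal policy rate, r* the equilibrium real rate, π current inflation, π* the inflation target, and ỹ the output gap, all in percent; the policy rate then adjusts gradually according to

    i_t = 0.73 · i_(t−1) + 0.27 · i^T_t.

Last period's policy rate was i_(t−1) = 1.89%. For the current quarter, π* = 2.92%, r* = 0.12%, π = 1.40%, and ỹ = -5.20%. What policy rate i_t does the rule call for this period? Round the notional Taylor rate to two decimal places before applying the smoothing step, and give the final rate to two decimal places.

1.20%

i^T_t = 0.12 + 1.40 + 0.4 × (1.40 − 2.92) + 0.3 × (-5.20)
   = 0.12 + 1.4 − 0.608 − 1.56 = -0.65
i_t = 0.73 × 1.89 + 0.27 × (-0.65) = 1.3797 − 0.1755 = 1.20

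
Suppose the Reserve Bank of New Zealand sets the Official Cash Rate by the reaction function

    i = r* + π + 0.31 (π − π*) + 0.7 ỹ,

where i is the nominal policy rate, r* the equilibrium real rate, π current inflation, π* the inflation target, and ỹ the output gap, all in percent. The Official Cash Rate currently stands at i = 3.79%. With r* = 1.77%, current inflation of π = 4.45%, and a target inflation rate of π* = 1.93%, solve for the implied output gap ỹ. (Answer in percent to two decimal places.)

0.7 ỹ = 3.79 − 1.77 − 4.45 − 0.31 × (4.45 − 1.93) = -3.2112
ỹ = -3.2112 / 0.7 = -4.59

-4.59%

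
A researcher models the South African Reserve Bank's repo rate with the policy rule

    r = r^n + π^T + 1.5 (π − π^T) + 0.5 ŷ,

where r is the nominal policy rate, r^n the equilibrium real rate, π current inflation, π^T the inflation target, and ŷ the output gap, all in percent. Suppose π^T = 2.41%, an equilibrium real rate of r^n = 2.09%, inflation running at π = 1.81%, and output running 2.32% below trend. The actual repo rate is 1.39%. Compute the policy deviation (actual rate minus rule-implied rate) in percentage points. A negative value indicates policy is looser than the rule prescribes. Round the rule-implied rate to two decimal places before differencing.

-1.05 pp

Output 2.32% below potential → ŷ = -2.32.
r = 2.09 + 2.41 + 1.5 × (1.81 − 2.41) + 0.5 × (-2.32)
   = 2.09 + 2.41 − 0.9 − 1.16 = 2.44
Deviation = 1.39 − 2.44 = -1.05 pp.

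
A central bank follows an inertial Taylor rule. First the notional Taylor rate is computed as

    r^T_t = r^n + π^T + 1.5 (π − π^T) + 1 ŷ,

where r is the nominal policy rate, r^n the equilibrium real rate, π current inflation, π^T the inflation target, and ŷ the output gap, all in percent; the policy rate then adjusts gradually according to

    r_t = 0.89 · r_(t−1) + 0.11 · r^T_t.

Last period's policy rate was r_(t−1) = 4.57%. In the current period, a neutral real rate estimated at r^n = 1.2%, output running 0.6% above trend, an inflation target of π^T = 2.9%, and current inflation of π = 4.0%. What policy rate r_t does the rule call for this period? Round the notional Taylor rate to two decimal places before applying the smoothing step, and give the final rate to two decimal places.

Output 0.6% above potential → ŷ = 0.6.
r^T_t = 1.2 + 2.9 + 1.5 × (4.0 − 2.9) + 1 × 0.6
   = 1.2 + 2.9 + 1.65 + 0.6 = 6.35
r_t = 0.89 × 4.57 + 0.11 × 6.35 = 4.0673 + 0.6985 = 4.77

4.77%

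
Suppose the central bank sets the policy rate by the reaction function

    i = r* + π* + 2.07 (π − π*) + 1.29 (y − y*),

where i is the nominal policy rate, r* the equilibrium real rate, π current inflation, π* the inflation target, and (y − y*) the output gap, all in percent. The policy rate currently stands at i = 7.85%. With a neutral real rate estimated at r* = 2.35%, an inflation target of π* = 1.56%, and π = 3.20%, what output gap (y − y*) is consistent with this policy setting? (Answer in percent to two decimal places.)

0.42%

1.29 (y − y*) = 7.85 − 2.35 − 1.56 − 2.07 × (3.20 − 1.56) = 0.5452
(y − y*) = 0.5452 / 1.29 = 0.42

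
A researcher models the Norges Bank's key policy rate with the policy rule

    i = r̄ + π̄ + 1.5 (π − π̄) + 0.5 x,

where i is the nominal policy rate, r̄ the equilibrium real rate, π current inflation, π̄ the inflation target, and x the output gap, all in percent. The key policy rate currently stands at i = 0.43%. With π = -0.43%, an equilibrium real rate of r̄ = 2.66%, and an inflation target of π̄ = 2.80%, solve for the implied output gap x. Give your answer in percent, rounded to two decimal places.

-0.37%

0.5 x = 0.43 − 2.66 − 2.80 − 1.5 × ((-0.43) − 2.80) = -0.185
x = -0.185 / 0.5 = -0.37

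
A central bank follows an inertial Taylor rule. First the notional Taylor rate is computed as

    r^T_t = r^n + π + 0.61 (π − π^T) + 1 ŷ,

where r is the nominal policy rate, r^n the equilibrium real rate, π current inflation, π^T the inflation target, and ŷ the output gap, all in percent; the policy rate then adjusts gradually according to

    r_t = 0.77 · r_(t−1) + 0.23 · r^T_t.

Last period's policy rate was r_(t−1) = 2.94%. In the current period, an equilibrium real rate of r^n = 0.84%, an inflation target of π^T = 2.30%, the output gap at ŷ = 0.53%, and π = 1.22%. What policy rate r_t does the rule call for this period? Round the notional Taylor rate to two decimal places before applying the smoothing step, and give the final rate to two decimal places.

r^T_t = 0.84 + 1.22 + 0.61 × (1.22 − 2.30) + 1 × 0.53
   = 0.84 + 1.22 − 0.6588 + 0.53 = 1.93
r_t = 0.77 × 2.94 + 0.23 × 1.93 = 2.2638 + 0.4439 = 2.71

2.71%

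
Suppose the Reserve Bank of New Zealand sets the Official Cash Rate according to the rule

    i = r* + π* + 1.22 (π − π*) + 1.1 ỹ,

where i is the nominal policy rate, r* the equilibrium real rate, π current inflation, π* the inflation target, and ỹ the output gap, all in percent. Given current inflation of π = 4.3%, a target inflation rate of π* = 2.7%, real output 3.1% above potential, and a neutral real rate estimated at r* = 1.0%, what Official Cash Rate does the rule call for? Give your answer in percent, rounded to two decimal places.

Output 3.1% above potential → ỹ = 3.1.
i = 1.0 + 2.7 + 1.22 × (4.3 − 2.7) + 1.1 × 3.1
   = 1.0 + 2.7 + 1.952 + 3.41 = 9.06

9.06%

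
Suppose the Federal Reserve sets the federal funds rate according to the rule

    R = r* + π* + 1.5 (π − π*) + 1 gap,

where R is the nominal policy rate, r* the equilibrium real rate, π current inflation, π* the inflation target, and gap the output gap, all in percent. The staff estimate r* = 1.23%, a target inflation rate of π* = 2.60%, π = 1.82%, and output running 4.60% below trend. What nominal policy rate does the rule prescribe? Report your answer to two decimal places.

Output 4.60% below potential → gap = -4.60.
R = 1.23 + 2.60 + 1.5 × (1.82 − 2.60) + 1 × (-4.60)
   = 1.23 + 2.6 − 1.17 − 4.6 = -1.94

-1.94%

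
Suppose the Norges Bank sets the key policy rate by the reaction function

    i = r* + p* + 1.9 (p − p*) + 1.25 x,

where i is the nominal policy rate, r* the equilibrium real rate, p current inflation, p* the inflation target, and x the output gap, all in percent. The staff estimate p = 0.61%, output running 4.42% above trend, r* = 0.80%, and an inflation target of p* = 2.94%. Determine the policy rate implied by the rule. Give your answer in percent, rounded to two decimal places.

4.84%

Output 4.42% above potential → x = 4.42.
i = 0.80 + 2.94 + 1.9 × (0.61 − 2.94) + 1.25 × 4.42
   = 0.80 + 2.94 − 4.427 + 5.525 = 4.84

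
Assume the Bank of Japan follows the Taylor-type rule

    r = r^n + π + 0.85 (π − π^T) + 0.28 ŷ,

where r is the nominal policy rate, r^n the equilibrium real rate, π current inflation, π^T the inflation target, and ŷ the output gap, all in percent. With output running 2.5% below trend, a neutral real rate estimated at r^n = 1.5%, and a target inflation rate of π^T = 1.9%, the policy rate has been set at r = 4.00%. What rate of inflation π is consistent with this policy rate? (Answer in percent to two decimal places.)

Output 2.5% below potential → ŷ = -2.5.
Collecting π: r = r^n + (1 + 0.85) π − 0.85 π^T + 0.28 ŷ
1.85 π = 4.00 − 1.5 + 0.85 × 1.9 − 0.28 × (-2.5) = 4.815
π = 4.815 / 1.85 = 2.60

2.60%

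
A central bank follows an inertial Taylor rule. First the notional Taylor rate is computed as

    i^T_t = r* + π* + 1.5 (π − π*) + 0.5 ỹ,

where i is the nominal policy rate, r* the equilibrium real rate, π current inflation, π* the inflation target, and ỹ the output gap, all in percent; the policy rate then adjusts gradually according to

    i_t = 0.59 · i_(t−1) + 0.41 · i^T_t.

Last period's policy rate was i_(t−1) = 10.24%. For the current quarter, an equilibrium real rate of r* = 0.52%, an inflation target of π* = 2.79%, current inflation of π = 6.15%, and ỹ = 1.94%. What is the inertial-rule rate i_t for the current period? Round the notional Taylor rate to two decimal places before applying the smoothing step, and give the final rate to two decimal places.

i^T_t = 0.52 + 2.79 + 1.5 × (6.15 − 2.79) + 0.5 × 1.94
   = 0.52 + 2.79 + 5.04 + 0.97 = 9.32
i_t = 0.59 × 10.24 + 0.41 × 9.32 = 6.0416 + 3.8212 = 9.86

9.86%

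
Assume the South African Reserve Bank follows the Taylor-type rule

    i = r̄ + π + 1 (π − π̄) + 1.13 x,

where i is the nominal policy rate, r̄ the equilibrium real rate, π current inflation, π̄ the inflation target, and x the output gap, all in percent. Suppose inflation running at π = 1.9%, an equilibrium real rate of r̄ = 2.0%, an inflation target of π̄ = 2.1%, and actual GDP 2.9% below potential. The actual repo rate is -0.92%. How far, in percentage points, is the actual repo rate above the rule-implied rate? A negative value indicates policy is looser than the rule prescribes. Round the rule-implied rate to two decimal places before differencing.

-1.34 pp

Output 2.9% below potential → x = -2.9.
i = 2.0 + 1.9 + 1 × (1.9 − 2.1) + 1.13 × (-2.9)
   = 2.0 + 1.9 − 0.2 − 3.277 = 0.42
Deviation = -0.92 − 0.42 = -1.34 pp.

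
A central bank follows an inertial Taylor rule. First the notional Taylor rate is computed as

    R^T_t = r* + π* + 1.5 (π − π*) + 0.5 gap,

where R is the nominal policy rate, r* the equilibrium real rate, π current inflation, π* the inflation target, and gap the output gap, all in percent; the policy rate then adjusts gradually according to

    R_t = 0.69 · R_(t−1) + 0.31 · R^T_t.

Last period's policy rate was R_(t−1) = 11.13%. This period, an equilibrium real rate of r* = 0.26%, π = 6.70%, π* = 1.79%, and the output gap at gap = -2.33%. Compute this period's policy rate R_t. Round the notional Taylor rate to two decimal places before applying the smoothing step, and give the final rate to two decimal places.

10.24%

R^T_t = 0.26 + 1.79 + 1.5 × (6.70 − 1.79) + 0.5 × (-2.33)
   = 0.26 + 1.79 + 7.365 − 1.165 = 8.25
R_t = 0.69 × 11.13 + 0.31 × 8.25 = 7.6797 + 2.5575 = 10.24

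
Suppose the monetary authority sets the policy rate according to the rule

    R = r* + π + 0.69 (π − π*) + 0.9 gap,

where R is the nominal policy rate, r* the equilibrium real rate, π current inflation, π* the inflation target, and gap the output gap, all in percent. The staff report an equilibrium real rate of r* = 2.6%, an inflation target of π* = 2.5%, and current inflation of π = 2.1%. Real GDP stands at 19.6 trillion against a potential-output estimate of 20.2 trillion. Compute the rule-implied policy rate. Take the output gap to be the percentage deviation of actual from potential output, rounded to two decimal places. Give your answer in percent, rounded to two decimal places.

Output gap = 100 × (19.6 − 20.2) / 20.2 = -2.97%.
R = 2.60 + 2.10 + 0.69 × (2.10 − 2.50) + 0.9 × (-2.97)
   = 2.60 + 2.1 − 0.276 − 2.673 = 1.75

1.75%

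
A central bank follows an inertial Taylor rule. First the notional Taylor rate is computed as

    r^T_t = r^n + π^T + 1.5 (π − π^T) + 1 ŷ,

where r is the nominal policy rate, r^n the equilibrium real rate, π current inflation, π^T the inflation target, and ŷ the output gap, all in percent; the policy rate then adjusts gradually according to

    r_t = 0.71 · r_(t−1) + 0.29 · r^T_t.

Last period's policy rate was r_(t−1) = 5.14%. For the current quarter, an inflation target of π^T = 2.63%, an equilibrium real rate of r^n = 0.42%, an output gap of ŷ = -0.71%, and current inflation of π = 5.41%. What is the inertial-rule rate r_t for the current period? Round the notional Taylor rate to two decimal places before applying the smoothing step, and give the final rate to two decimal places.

5.54%

r^T_t = 0.42 + 2.63 + 1.5 × (5.41 − 2.63) + 1 × (-0.71)
   = 0.42 + 2.63 + 4.17 − 0.71 = 6.51
r_t = 0.71 × 5.14 + 0.29 × 6.51 = 3.6494 + 1.8879 = 5.54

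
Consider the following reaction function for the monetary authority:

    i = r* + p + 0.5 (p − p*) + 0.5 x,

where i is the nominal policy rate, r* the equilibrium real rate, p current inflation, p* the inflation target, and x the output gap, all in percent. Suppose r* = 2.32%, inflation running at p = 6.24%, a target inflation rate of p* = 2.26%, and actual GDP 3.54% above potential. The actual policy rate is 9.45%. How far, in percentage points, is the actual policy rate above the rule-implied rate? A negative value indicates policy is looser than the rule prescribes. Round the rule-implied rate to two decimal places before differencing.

Output 3.54% above potential → x = 3.54.
i = 2.32 + 6.24 + 0.5 × (6.24 − 2.26) + 0.5 × 3.54
   = 2.32 + 6.24 + 1.99 + 1.77 = 12.32
Deviation = 9.45 − 12.32 = -2.87 pp.

-2.87 pp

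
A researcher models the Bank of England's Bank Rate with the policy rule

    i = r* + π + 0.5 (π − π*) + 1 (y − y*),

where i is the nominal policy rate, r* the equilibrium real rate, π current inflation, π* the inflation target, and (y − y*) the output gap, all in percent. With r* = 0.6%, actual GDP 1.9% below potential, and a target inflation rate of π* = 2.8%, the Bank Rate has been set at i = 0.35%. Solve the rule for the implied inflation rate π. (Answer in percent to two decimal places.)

2.03%

Output 1.9% below potential → (y − y*) = -1.9.
Collecting π: i = r* + (1 + 0.5) π − 0.5 π* + 1 (y − y*)
1.5 π = 0.35 − 0.6 + 0.5 × 2.8 − 1 × (-1.9) = 3.05
π = 3.05 / 1.5 = 2.03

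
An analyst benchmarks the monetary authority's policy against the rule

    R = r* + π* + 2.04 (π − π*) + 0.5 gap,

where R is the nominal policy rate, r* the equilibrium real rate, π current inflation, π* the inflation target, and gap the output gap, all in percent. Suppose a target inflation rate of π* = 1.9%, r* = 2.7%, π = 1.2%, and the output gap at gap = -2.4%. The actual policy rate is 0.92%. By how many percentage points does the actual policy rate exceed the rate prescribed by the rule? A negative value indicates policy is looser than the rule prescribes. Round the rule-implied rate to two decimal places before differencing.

R = 2.7 + 1.9 + 2.04 × (1.2 − 1.9) + 0.5 × (-2.4)
   = 2.7 + 1.9 − 1.428 − 1.2 = 1.97
Deviation = 0.92 − 1.97 = -1.05 pp.

-1.05 pp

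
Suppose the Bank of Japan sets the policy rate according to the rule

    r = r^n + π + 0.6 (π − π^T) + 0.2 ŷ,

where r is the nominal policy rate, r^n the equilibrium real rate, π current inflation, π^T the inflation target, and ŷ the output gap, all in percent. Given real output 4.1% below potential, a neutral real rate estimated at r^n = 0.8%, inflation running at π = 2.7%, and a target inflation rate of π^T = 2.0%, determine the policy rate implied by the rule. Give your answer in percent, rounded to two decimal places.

Output 4.1% below potential → ŷ = -4.1.
r = 0.8 + 2.7 + 0.6 × (2.7 − 2.0) + 0.2 × (-4.1)
   = 0.8 + 2.7 + 0.42 − 0.82 = 3.10

3.10%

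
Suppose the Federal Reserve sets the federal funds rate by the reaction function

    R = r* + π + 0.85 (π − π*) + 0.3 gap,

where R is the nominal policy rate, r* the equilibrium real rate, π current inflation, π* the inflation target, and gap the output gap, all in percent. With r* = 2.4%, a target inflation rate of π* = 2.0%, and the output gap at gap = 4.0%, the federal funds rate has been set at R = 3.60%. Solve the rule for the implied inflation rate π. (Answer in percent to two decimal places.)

0.92%

Collecting π: R = r* + (1 + 0.85) π − 0.85 π* + 0.3 gap
1.85 π = 3.60 − 2.4 + 0.85 × 2.0 − 0.3 × 4.0 = 1.7
π = 1.7 / 1.85 = 0.92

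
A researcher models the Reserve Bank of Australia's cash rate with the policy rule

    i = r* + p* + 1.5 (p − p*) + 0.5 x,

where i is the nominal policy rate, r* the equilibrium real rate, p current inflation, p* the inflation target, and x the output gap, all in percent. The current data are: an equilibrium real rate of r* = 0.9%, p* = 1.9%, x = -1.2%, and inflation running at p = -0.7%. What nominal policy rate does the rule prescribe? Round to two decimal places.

i = 0.9 + 1.9 + 1.5 × (-0.7 − 1.9) + 0.5 × (-1.2)
   = 0.9 + 1.9 − 3.9 − 0.6 = -1.70

-1.70%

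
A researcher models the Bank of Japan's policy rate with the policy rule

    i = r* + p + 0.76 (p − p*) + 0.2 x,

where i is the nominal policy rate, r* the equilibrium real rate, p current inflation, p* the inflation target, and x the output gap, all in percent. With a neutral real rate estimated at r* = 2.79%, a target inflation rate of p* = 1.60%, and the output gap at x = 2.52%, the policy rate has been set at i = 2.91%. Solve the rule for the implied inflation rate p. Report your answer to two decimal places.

Collecting p: i = r* + (1 + 0.76) p − 0.76 p* + 0.2 x
1.76 p = 2.91 − 2.79 + 0.76 × 1.60 − 0.2 × 2.52 = 0.832
p = 0.832 / 1.76 = 0.47

0.47%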